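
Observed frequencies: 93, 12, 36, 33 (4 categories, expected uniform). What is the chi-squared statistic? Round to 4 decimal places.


chi2 = sum((O-E)^2/E), E = total/4
total = 174, E = 174/4 = 43.5
(93 - 43.5)^2 / 43.5 = 2450.25 / 43.5 = 3267/58 ≈ 56.327586
(12 - 43.5)^2 / 43.5 = 992.25 / 43.5 = 1323/58 ≈ 22.810345
(36 - 43.5)^2 / 43.5 = 56.25 / 43.5 = 75/58 ≈ 1.293103
(33 - 43.5)^2 / 43.5 = 110.25 / 43.5 = 147/58 ≈ 2.534483
chi2 = 2406/29 ≈ 82.965517

82.9655


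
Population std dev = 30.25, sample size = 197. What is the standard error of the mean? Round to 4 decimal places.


SE = sigma / sqrt(n)
sqrt(197) ≈ 14.035669
SE = 30.25 / 14.035669 ≈ 2.155223

2.1552


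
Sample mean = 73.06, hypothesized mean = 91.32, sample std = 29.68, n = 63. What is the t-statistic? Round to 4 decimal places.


t = (xbar - mu0) / (s/sqrt(n))
xbar - mu0 = 73.06 - 91.32 = -18.26
sqrt(63) ≈ 7.93725393
s/sqrt(n) = 29.68 / 7.93725393 ≈ 3.73932852
t = -18.26 / 3.73932852 ≈ -4.883230

-4.8832


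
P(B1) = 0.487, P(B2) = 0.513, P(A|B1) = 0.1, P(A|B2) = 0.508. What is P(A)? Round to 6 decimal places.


P(A) = P(A|B1)*P(B1) + P(A|B2)*P(B2)
P(A|B1)*P(B1) = 0.1 * 0.487 = 0.0487
P(A|B2)*P(B2) = 0.508 * 0.513 = 0.260604
P(A) = 0.0487 + 0.260604 = 0.309304

0.309304


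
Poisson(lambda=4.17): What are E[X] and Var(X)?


E[X] = Var(X) = lambda = 4.17

4.17, 4.17


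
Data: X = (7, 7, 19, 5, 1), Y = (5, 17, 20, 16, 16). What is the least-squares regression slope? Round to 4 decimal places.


b = sum((xi-xbar)(yi-ybar)) / sum((xi-xbar)^2)
n = 5, xbar = 39/5 = 7.8, ybar = 74/5 = 14.8
Sxy = sum((xi-xbar)(yi-ybar)) = 52.8
Sxx = sum((xi-xbar)^2) = 180.8
b = Sxy / Sxx = 33/113 ≈ 0.292035

0.2920


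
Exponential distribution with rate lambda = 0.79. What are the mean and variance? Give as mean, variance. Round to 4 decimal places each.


mean = 1/lam, var = 1/lam^2
mean = 1 / 0.79 = 100/79 ≈ 1.265823
lam^2 = 0.79^2 = 0.6241
var = 1 / 0.6241 = 10000/6241 ≈ 1.602307

1.2658, 1.6023


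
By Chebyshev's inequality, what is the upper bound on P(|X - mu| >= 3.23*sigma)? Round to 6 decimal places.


P <= 1/k^2
k^2 = 3.23^2 = 10.4329
1/k^2 = 1 / 10.4329 ≈ 0.09585063

0.095851


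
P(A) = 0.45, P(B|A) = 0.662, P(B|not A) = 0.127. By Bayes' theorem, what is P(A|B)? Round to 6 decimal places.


P(A|B) = P(B|A)*P(A) / P(B), P(B) = P(B|A)*P(A) + P(B|not A)*P(not A)
P(B|A)*P(A) = 0.662 * 0.45 = 0.2979
P(B|not A)*P(not A) = 0.127 * 0.55 = 0.06985
P(B) = 0.2979 + 0.06985 = 0.36775
P(A|B) = 0.2979 / 0.36775 = 5958/7355 ≈ 0.81006118

0.810061


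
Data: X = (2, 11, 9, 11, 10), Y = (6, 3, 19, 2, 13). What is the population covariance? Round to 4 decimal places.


Cov = (1/n)*sum((xi-xbar)(yi-ybar))
n = 5, xbar = 43/5 = 8.6, ybar = 43/5 = 8.6
sum((xi-xbar)(yi-ybar)) = -1.8
Cov = -1.8 / 5 = -0.36

-0.3600


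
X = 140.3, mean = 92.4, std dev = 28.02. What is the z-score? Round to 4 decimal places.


z = (X - mu) / sigma
X - mu = 140.3 - 92.4 = 47.9
z = 47.9 / 28.02 = 2395/1401 ≈ 1.709493

1.7095


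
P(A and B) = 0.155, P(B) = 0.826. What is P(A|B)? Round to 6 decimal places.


P(A|B) = P(A and B) / P(B) = 0.155 / 0.826 = 155/826 ≈ 0.18765133

0.187651


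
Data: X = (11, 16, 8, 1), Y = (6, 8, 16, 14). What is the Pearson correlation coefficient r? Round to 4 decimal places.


r = sum((xi-xbar)(yi-ybar)) / sqrt(sum((xi-xbar)^2) * sum((yi-ybar)^2))
n = 4, xbar = 36/4 = 9, ybar = 44/4 = 11
Sxy = sum((xi-xbar)(yi-ybar)) = -60
Sxx = sum((xi-xbar)^2) = 118
Syy = sum((yi-ybar)^2) = 68
sqrt(Sxx*Syy) ≈ 89.576783
r = Sxy / sqrt(Sxx*Syy) = -60 / 89.576783 ≈ -0.669816

-0.6698


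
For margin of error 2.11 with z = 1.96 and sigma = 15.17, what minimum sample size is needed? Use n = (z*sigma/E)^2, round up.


z*sigma/E = 1.96 * 15.17 / 2.11 = 74333/5275 ≈ 14.091564
(z*sigma/E)^2 ≈ 198.572175
round up: n = 199

199


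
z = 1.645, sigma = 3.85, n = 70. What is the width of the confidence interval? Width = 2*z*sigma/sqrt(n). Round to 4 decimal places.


width = 2*z*sigma/sqrt(n)
2*z*sigma = 2 * 1.645 * 3.85 = 12.6665
sqrt(70) ≈ 8.366600
width = 12.6665 / 8.366600 ≈ 1.513936

1.5139


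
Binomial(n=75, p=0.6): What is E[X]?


E[X] = n*p = 75 * 0.6 = 45

45


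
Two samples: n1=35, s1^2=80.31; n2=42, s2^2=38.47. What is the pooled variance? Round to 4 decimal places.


sp^2 = ((n1-1)*s1^2 + (n2-1)*s2^2)/(n1+n2-2)
(n1-1)*s1^2 = 34 * 80.31 = 2730.54
(n2-1)*s2^2 = 41 * 38.47 = 1577.27
numerator = 2730.54 + 1577.27 = 4307.81
n1+n2-2 = 75
sp^2 = 4307.81 / 75 = 430781/7500 ≈ 57.437467

57.4375


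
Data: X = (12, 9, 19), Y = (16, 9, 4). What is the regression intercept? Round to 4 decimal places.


a = ybar - b*xbar, where b = sum((xi-xbar)(yi-ybar)) / sum((xi-xbar)^2)
n = 3, xbar = 40/3 ≈ 13.333333, ybar = 29/3 ≈ 9.666667
Sxy = sum((xi-xbar)(yi-ybar)) = -113/3 ≈ -37.666667
Sxx = sum((xi-xbar)^2) = 158/3 ≈ 52.666667
b = Sxy / Sxx = -113/158 ≈ -0.715190
a = 9.666667 - (-0.715190) * 13.333333 = 1517/79 ≈ 19.202532

19.2025


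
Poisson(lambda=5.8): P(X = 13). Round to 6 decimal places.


P = e^(-lam) * lam^k / k!
e^(-5.8) ≈ 0.003027555
lam^k = 5.8^13 ≈ 8405507041.655687
k! = 13! = 6227020800
P = 0.003027555 * 8405507041.655687 / 6227020800 ≈ 0.004087

0.004087


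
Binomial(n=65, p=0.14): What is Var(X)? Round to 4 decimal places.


Var = n*p*(1-p) = 65 * 0.14 * 0.86 = 7.826

7.8260


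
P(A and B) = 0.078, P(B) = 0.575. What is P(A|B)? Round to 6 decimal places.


P(A|B) = P(A and B) / P(B) = 0.078 / 0.575 = 78/575 ≈ 0.13565217

0.135652


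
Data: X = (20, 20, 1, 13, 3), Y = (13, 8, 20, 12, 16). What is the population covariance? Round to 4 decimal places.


Cov = (1/n)*sum((xi-xbar)(yi-ybar))
n = 5, xbar = 57/5 = 11.4, ybar = 69/5 = 13.8
sum((xi-xbar)(yi-ybar)) = -142.6
Cov = -142.6 / 5 = -28.52

-28.5200


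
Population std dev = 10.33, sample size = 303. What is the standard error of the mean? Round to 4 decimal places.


SE = sigma / sqrt(n)
sqrt(303) ≈ 17.406895
SE = 10.33 / 17.406895 ≈ 0.593443

0.5934


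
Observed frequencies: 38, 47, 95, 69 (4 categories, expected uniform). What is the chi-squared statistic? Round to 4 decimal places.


chi2 = sum((O-E)^2/E), E = total/4
total = 249, E = 249/4 = 62.25
(38 - 62.25)^2 / 62.25 = 588.0625 / 62.25 = 9409/996 ≈ 9.446787
(47 - 62.25)^2 / 62.25 = 232.5625 / 62.25 = 3721/996 ≈ 3.735944
(95 - 62.25)^2 / 62.25 = 1072.5625 / 62.25 = 17161/996 ≈ 17.229920
(69 - 62.25)^2 / 62.25 = 45.5625 / 62.25 = 243/332 ≈ 0.731928
chi2 = 2585/83 ≈ 31.144578

31.1446


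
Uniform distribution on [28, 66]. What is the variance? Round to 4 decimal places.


Var = (b-a)^2 / 12
(b-a)^2 = (66 - 28)^2 = 1444
Var = 1444/12 ≈ 120.333333

120.3333


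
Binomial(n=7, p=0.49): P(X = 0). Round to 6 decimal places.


P = C(n,k) * p^k * (1-p)^(n-k)
C(7,0) = 1
p^k = 0.49^0 = 1
(1-p)^(n-k) = 0.51^7 ≈ 0.008974107
P = 1 * 1 * 0.008974107 ≈ 0.008974

0.008974


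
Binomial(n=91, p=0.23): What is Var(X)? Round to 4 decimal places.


Var = n*p*(1-p) = 91 * 0.23 * 0.77 = 16.1161

16.1161


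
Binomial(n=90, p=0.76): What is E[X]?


E[X] = n*p = 90 * 0.76 = 68.4

68.4


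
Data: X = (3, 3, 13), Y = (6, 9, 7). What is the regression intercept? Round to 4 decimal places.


a = ybar - b*xbar, where b = sum((xi-xbar)(yi-ybar)) / sum((xi-xbar)^2)
n = 3, xbar = 19/3 ≈ 6.333333, ybar = 22/3 ≈ 7.333333
Sxy = sum((xi-xbar)(yi-ybar)) = -10/3 ≈ -3.333333
Sxx = sum((xi-xbar)^2) = 200/3 ≈ 66.666667
b = Sxy / Sxx = -0.05
a = 7.333333 - (-0.05) * 6.333333 = 7.65

7.6500


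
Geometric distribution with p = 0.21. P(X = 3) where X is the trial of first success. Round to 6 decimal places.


P = (1-p)^(k-1) * p
(1-p)^(k-1) = 0.79^2 = 0.6241
P = 0.6241 * 0.21 = 0.131061

0.131061


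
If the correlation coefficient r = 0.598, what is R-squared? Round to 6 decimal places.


R^2 = r^2 = (0.598)^2 = 0.357604

0.357604


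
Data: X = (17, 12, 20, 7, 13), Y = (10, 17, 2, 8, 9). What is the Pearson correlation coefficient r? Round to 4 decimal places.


r = sum((xi-xbar)(yi-ybar)) / sqrt(sum((xi-xbar)^2) * sum((yi-ybar)^2))
n = 5, xbar = 69/5 = 13.8, ybar = 46/5 = 9.2
Sxy = sum((xi-xbar)(yi-ybar)) = -47.8
Sxx = sum((xi-xbar)^2) = 98.8
Syy = sum((yi-ybar)^2) = 114.8
sqrt(Sxx*Syy) ≈ 106.499953
r = Sxy / sqrt(Sxx*Syy) = -47.8 / 106.499953 ≈ -0.448826

-0.4488


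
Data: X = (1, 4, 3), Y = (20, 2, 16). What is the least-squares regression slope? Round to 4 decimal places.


b = sum((xi-xbar)(yi-ybar)) / sum((xi-xbar)^2)
n = 3, xbar = 8/3 ≈ 2.666667, ybar = 38/3 ≈ 12.666667
Sxy = sum((xi-xbar)(yi-ybar)) = -76/3 ≈ -25.333333
Sxx = sum((xi-xbar)^2) = 14/3 ≈ 4.666667
b = Sxy / Sxx = -38/7 ≈ -5.428571

-5.4286


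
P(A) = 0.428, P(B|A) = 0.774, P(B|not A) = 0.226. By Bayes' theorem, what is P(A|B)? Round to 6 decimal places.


P(A|B) = P(B|A)*P(A) / P(B), P(B) = P(B|A)*P(A) + P(B|not A)*P(not A)
P(B|A)*P(A) = 0.774 * 0.428 = 0.331272
P(B|not A)*P(not A) = 0.226 * 0.572 = 0.129272
P(B) = 0.331272 + 0.129272 = 0.460544
P(A|B) = 0.331272 / 0.460544 ≈ 0.71930586

0.719306


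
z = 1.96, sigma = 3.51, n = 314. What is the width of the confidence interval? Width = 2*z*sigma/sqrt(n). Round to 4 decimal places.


width = 2*z*sigma/sqrt(n)
2*z*sigma = 2 * 1.96 * 3.51 = 13.7592
sqrt(314) ≈ 17.720045
width = 13.7592 / 17.720045 ≈ 0.776477

0.7765


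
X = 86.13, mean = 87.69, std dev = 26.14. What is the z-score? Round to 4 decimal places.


z = (X - mu) / sigma
X - mu = 86.13 - 87.69 = -1.56
z = -1.56 / 26.14 = -78/1307 ≈ -0.059679

-0.0597


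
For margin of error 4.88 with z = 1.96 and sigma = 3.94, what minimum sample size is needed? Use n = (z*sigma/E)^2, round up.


z*sigma/E = 1.96 * 3.94 / 4.88 = 9653/6100 ≈ 1.582459
(z*sigma/E)^2 ≈ 2.504177
round up: n = 3

3


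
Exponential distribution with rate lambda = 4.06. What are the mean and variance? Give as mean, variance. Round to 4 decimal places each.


mean = 1/lam, var = 1/lam^2
mean = 1 / 4.06 = 50/203 ≈ 0.246305
lam^2 = 4.06^2 = 16.4836
var = 1 / 16.4836 ≈ 0.060666

0.2463, 0.0607


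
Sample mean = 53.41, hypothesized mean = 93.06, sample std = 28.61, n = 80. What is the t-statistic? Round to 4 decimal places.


t = (xbar - mu0) / (s/sqrt(n))
xbar - mu0 = 53.41 - 93.06 = -39.65
sqrt(80) ≈ 8.94427191
s/sqrt(n) = 28.61 / 8.94427191 ≈ 3.19869524
t = -39.65 / 3.19869524 ≈ -12.395679

-12.3957


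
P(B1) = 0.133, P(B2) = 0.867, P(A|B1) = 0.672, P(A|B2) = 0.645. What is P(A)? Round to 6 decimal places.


P(A) = P(A|B1)*P(B1) + P(A|B2)*P(B2)
P(A|B1)*P(B1) = 0.672 * 0.133 = 0.089376
P(A|B2)*P(B2) = 0.645 * 0.867 = 0.559215
P(A) = 0.089376 + 0.559215 = 0.648591

0.648591


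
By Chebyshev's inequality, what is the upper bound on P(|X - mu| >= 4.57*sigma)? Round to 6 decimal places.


P <= 1/k^2
k^2 = 4.57^2 = 20.8849
1/k^2 = 1 / 20.8849 ≈ 0.04788148

0.047881


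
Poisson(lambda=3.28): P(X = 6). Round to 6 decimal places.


P = e^(-lam) * lam^k / k!
e^(-3.28) ≈ 0.03762826
lam^k = 3.28^6 ≈ 1245.211326
k! = 6! = 720
P = 0.03762826 * 1245.211326 / 720 ≈ 0.065077

0.065077


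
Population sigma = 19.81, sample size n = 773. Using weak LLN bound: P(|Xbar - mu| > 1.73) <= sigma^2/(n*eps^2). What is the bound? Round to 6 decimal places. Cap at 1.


bound = min(1, sigma^2/(n*eps^2))
sigma^2 = 19.81^2 = 392.4361
n*eps^2 = 773 * 1.73^2 = 773 * 2.9929 = 2313.5117
sigma^2/(n*eps^2) = 392.4361 / 2313.5117 ≈ 0.16962789

0.169628


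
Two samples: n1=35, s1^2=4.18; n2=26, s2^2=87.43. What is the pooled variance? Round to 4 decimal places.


sp^2 = ((n1-1)*s1^2 + (n2-1)*s2^2)/(n1+n2-2)
(n1-1)*s1^2 = 34 * 4.18 = 142.12
(n2-1)*s2^2 = 25 * 87.43 = 2185.75
numerator = 142.12 + 2185.75 = 2327.87
n1+n2-2 = 59
sp^2 = 2327.87 / 59 = 232787/5900 ≈ 39.455424

39.4554


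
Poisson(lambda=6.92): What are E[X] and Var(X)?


E[X] = Var(X) = lambda = 6.92

6.92, 6.92


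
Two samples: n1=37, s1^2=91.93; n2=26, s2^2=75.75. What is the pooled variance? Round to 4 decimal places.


sp^2 = ((n1-1)*s1^2 + (n2-1)*s2^2)/(n1+n2-2)
(n1-1)*s1^2 = 36 * 91.93 = 3309.48
(n2-1)*s2^2 = 25 * 75.75 = 1893.75
numerator = 3309.48 + 1893.75 = 5203.23
n1+n2-2 = 61
sp^2 = 5203.23 / 61 = 520323/6100 ≈ 85.298852

85.2989


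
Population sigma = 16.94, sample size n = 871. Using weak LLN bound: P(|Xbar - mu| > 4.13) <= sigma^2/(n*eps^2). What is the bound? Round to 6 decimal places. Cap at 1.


bound = min(1, sigma^2/(n*eps^2))
sigma^2 = 16.94^2 = 286.9636
n*eps^2 = 871 * 4.13^2 = 871 * 17.0569 = 14856.5599
sigma^2/(n*eps^2) = 286.9636 / 14856.5599 ≈ 0.01931562

0.019316


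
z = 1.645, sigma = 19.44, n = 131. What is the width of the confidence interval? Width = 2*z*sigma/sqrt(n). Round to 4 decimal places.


width = 2*z*sigma/sqrt(n)
2*z*sigma = 2 * 1.645 * 19.44 = 63.9576
sqrt(131) ≈ 11.445523
width = 63.9576 / 11.445523 ≈ 5.588001

5.5880


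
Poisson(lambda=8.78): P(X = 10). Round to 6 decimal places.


P = e^(-lam) * lam^k / k!
e^(-8.78) ≈ 0.0001537781
lam^k = 8.78^10 ≈ 2722357518.148674
k! = 10! = 3628800
P = 0.0001537781 * 2722357518.148674 / 3628800 ≈ 0.115366

0.115366


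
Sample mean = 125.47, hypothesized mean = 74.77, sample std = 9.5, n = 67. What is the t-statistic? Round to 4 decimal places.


t = (xbar - mu0) / (s/sqrt(n))
xbar - mu0 = 125.47 - 74.77 = 50.7
sqrt(67) ≈ 8.18535277
s/sqrt(n) = 9.5 / 8.18535277 ≈ 1.16060972
t = 50.7 / 1.16060972 ≈ 43.683935

43.6839


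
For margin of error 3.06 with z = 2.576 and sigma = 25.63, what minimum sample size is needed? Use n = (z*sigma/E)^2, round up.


z*sigma/E = 2.576 * 25.63 / 3.06 ≈ 21.576105
(z*sigma/E)^2 ≈ 465.528289
round up: n = 466

466


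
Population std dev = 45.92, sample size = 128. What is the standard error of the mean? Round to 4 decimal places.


SE = sigma / sqrt(n)
sqrt(128) ≈ 11.313708
SE = 45.92 / 11.313708 ≈ 4.058793

4.0588


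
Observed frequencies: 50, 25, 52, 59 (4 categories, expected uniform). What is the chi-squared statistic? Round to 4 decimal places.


chi2 = sum((O-E)^2/E), E = total/4
total = 186, E = 186/4 = 46.5
(50 - 46.5)^2 / 46.5 = 12.25 / 46.5 = 49/186 ≈ 0.263441
(25 - 46.5)^2 / 46.5 = 462.25 / 46.5 = 1849/186 ≈ 9.940860
(52 - 46.5)^2 / 46.5 = 30.25 / 46.5 = 121/186 ≈ 0.650538
(59 - 46.5)^2 / 46.5 = 156.25 / 46.5 = 625/186 ≈ 3.360215
chi2 = 1322/93 ≈ 14.215054

14.2151


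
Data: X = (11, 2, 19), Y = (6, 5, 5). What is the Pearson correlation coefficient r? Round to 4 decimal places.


r = sum((xi-xbar)(yi-ybar)) / sqrt(sum((xi-xbar)^2) * sum((yi-ybar)^2))
n = 3, xbar = 32/3 ≈ 10.666667, ybar = 16/3 ≈ 5.333333
Sxy = sum((xi-xbar)(yi-ybar)) = 1/3 ≈ 0.333333
Sxx = sum((xi-xbar)^2) = 434/3 ≈ 144.666667
Syy = sum((yi-ybar)^2) = 2/3 ≈ 0.666667
sqrt(Sxx*Syy) ≈ 9.820613
r = Sxy / sqrt(Sxx*Syy) = 0.333333 / 9.820613 ≈ 0.033942

0.0339


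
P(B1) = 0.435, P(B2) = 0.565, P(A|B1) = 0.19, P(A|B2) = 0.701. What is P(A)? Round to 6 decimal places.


P(A) = P(A|B1)*P(B1) + P(A|B2)*P(B2)
P(A|B1)*P(B1) = 0.19 * 0.435 = 0.08265
P(A|B2)*P(B2) = 0.701 * 0.565 = 0.396065
P(A) = 0.08265 + 0.396065 = 0.478715

0.478715


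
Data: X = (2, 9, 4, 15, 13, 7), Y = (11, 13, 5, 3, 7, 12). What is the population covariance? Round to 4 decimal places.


Cov = (1/n)*sum((xi-xbar)(yi-ybar))
n = 6, xbar = 50/6 = 25/3 ≈ 8.333333, ybar = 51/6 = 8.5
sum((xi-xbar)(yi-ybar)) = -46
Cov = -46 / 6 = -23/3 ≈ -7.666667

-7.6667


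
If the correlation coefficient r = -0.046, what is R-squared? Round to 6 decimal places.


R^2 = r^2 = (-0.046)^2 = 0.002116

0.002116


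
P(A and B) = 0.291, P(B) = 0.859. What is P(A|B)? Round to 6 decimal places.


P(A|B) = P(A and B) / P(B) = 0.291 / 0.859 = 291/859 ≈ 0.33876601

0.338766


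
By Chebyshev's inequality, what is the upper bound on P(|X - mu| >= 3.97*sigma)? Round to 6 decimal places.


P <= 1/k^2
k^2 = 3.97^2 = 15.7609
1/k^2 = 1 / 15.7609 ≈ 0.06344815

0.063448


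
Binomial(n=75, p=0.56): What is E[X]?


E[X] = n*p = 75 * 0.56 = 42

42


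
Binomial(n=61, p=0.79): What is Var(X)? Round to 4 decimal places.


Var = n*p*(1-p) = 61 * 0.79 * 0.21 = 10.1199

10.1199


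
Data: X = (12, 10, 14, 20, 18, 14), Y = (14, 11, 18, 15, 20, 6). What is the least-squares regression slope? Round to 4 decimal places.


b = sum((xi-xbar)(yi-ybar)) / sum((xi-xbar)^2)
n = 6, xbar = 88/6 = 44/3 ≈ 14.666667, ybar = 84/6 = 14
Sxy = sum((xi-xbar)(yi-ybar)) = 42
Sxx = sum((xi-xbar)^2) = 208/3 ≈ 69.333333
b = Sxy / Sxx = 63/104 ≈ 0.605769

0.6058


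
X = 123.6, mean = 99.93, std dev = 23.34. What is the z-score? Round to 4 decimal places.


z = (X - mu) / sigma
X - mu = 123.6 - 99.93 = 23.67
z = 23.67 / 23.34 = 789/778 ≈ 1.014139

1.0141


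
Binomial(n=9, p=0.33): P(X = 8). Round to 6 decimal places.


P = C(n,k) * p^k * (1-p)^(n-k)
C(9,8) = 9
p^k = 0.33^8 ≈ 0.0001406409
(1-p)^(n-k) = 0.67^1 = 0.67
P = 9 * 0.0001406409 * 0.67 ≈ 0.000848

0.000848


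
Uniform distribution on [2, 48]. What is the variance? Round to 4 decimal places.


Var = (b-a)^2 / 12
(b-a)^2 = (48 - 2)^2 = 2116
Var = 2116/12 ≈ 176.333333

176.3333


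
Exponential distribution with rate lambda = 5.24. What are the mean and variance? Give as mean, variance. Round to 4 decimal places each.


mean = 1/lam, var = 1/lam^2
mean = 1 / 5.24 = 25/131 ≈ 0.190840
lam^2 = 5.24^2 = 27.4576
var = 1 / 27.4576 ≈ 0.036420

0.1908, 0.0364


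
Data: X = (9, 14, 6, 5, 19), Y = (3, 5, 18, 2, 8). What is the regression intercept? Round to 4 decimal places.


a = ybar - b*xbar, where b = sum((xi-xbar)(yi-ybar)) / sum((xi-xbar)^2)
n = 5, xbar = 53/5 = 10.6, ybar = 36/5 = 7.2
Sxy = sum((xi-xbar)(yi-ybar)) = -14.6
Sxx = sum((xi-xbar)^2) = 137.2
b = Sxy / Sxx = -73/686 ≈ -0.106414
a = 7.2 - (-0.106414) * 10.6 = 5713/686 ≈ 8.327988

8.3280


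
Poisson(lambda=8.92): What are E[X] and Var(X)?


E[X] = Var(X) = lambda = 8.92

8.92, 8.92


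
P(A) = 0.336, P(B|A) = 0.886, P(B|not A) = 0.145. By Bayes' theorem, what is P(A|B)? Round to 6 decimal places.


P(A|B) = P(B|A)*P(A) / P(B), P(B) = P(B|A)*P(A) + P(B|not A)*P(not A)
P(B|A)*P(A) = 0.886 * 0.336 = 0.297696
P(B|not A)*P(not A) = 0.145 * 0.664 = 0.09628
P(B) = 0.297696 + 0.09628 = 0.393976
P(A|B) = 0.297696 / 0.393976 ≈ 0.75561963

0.755620


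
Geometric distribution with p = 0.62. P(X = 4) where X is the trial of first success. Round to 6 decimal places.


P = (1-p)^(k-1) * p
(1-p)^(k-1) = 0.38^3 = 0.054872
P = 0.054872 * 0.62 = 0.03402064

0.034021


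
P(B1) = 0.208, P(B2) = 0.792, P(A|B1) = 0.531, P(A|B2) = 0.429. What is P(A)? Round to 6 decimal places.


P(A) = P(A|B1)*P(B1) + P(A|B2)*P(B2)
P(A|B1)*P(B1) = 0.531 * 0.208 = 0.110448
P(A|B2)*P(B2) = 0.429 * 0.792 = 0.339768
P(A) = 0.110448 + 0.339768 = 0.450216

0.450216


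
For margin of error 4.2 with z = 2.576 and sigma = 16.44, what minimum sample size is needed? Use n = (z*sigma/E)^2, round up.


z*sigma/E = 2.576 * 16.44 / 4.2 = 10.0832
(z*sigma/E)^2 ≈ 101.670922
round up: n = 102

102


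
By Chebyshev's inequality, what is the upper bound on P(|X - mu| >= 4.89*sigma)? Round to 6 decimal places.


P <= 1/k^2
k^2 = 4.89^2 = 23.9121
1/k^2 = 1 / 23.9121 ≈ 0.04181983

0.041820


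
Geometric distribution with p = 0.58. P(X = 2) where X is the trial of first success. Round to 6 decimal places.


P = (1-p)^(k-1) * p
(1-p)^(k-1) = 0.42^1 = 0.42
P = 0.42 * 0.58 = 0.2436

0.243600


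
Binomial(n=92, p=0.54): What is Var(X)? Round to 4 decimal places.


Var = n*p*(1-p) = 92 * 0.54 * 0.46 = 22.8528

22.8528


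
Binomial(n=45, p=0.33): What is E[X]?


E[X] = n*p = 45 * 0.33 = 14.85

14.85


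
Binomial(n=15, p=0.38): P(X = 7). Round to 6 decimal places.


P = C(n,k) * p^k * (1-p)^(n-k)
C(15,7) = 6435
p^k = 0.38^7 ≈ 0.001144156
(1-p)^(n-k) = 0.62^8 ≈ 0.02183401
P = 6435 * 0.001144156 * 0.02183401 ≈ 0.160756

0.160756


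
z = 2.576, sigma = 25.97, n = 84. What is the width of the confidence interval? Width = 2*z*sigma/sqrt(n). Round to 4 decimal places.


width = 2*z*sigma/sqrt(n)
2*z*sigma = 2 * 2.576 * 25.97 = 133.79744
sqrt(84) ≈ 9.165151
width = 133.79744 / 9.165151 ≈ 14.598498

14.5985


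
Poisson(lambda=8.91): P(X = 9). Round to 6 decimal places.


P = e^(-lam) * lam^k / k!
e^(-8.91) ≈ 0.0001350318
lam^k = 8.91^9 ≈ 353915298.730046
k! = 9! = 362880
P = 0.0001350318 * 353915298.730046 / 362880 ≈ 0.131696

0.131696


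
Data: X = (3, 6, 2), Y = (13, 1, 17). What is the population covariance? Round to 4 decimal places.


Cov = (1/n)*sum((xi-xbar)(yi-ybar))
n = 3, xbar = 11/3 ≈ 3.666667, ybar = 31/3 ≈ 10.333333
sum((xi-xbar)(yi-ybar)) = -104/3 ≈ -34.666667
Cov = -34.666667 / 3 = -104/9 ≈ -11.555556

-11.5556


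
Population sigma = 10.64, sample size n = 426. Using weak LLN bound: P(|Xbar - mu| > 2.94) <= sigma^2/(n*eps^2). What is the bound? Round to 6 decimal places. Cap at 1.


bound = min(1, sigma^2/(n*eps^2))
sigma^2 = 10.64^2 = 113.2096
n*eps^2 = 426 * 2.94^2 = 426 * 8.6436 = 3682.1736
sigma^2/(n*eps^2) = 113.2096 / 3682.1736 ≈ 0.03074532

0.030745


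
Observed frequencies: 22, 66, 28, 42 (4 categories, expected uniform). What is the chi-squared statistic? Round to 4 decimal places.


chi2 = sum((O-E)^2/E), E = total/4
total = 158, E = 158/4 = 39.5
(22 - 39.5)^2 / 39.5 = 306.25 / 39.5 = 1225/158 ≈ 7.753165
(66 - 39.5)^2 / 39.5 = 702.25 / 39.5 = 2809/158 ≈ 17.778481
(28 - 39.5)^2 / 39.5 = 132.25 / 39.5 = 529/158 ≈ 3.348101
(42 - 39.5)^2 / 39.5 = 6.25 / 39.5 = 25/158 ≈ 0.158228
chi2 = 2294/79 ≈ 29.037975

29.0380


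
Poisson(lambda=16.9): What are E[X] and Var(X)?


E[X] = Var(X) = lambda = 16.9

16.9, 16.9


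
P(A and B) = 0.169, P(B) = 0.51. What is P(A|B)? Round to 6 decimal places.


P(A|B) = P(A and B) / P(B) = 0.169 / 0.51 = 169/510 ≈ 0.33137255

0.331373


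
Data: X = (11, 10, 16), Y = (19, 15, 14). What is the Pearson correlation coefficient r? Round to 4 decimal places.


r = sum((xi-xbar)(yi-ybar)) / sqrt(sum((xi-xbar)^2) * sum((yi-ybar)^2))
n = 3, xbar = 37/3 ≈ 12.333333, ybar = 48/3 = 16
Sxy = sum((xi-xbar)(yi-ybar)) = -9
Sxx = sum((xi-xbar)^2) = 62/3 ≈ 20.666667
Syy = sum((yi-ybar)^2) = 14
sqrt(Sxx*Syy) ≈ 17.009801
r = Sxy / sqrt(Sxx*Syy) = -9 / 17.009801 ≈ -0.529107

-0.5291


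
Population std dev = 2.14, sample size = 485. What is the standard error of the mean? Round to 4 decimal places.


SE = sigma / sqrt(n)
sqrt(485) ≈ 22.022716
SE = 2.14 / 22.022716 ≈ 0.097172

0.0972


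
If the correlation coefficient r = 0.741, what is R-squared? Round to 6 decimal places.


R^2 = r^2 = (0.741)^2 = 0.549081

0.549081


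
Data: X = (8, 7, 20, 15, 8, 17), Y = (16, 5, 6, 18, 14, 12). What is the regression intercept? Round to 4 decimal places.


a = ybar - b*xbar, where b = sum((xi-xbar)(yi-ybar)) / sum((xi-xbar)^2)
n = 6, xbar = 75/6 = 12.5, ybar = 71/6 ≈ 11.833333
Sxy = sum((xi-xbar)(yi-ybar)) = -18.5
Sxx = sum((xi-xbar)^2) = 153.5
b = Sxy / Sxx = -37/307 ≈ -0.120521
a = 11.833333 - (-0.120521) * 12.5 = 12286/921 ≈ 13.339848

13.3398


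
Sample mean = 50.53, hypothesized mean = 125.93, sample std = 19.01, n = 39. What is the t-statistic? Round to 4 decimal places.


t = (xbar - mu0) / (s/sqrt(n))
xbar - mu0 = 50.53 - 125.93 = -75.4
sqrt(39) ≈ 6.24499800
s/sqrt(n) = 19.01 / 6.24499800 ≈ 3.04403620
t = -75.4 / 3.04403620 ≈ -24.769745

-24.7697


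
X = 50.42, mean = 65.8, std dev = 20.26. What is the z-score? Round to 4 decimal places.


z = (X - mu) / sigma
X - mu = 50.42 - 65.8 = -15.38
z = -15.38 / 20.26 = -769/1013 ≈ -0.759131

-0.7591


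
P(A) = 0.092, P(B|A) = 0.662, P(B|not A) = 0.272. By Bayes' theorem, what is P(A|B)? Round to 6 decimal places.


P(A|B) = P(B|A)*P(A) / P(B), P(B) = P(B|A)*P(A) + P(B|not A)*P(not A)
P(B|A)*P(A) = 0.662 * 0.092 = 0.060904
P(B|not A)*P(not A) = 0.272 * 0.908 = 0.246976
P(B) = 0.060904 + 0.246976 = 0.30788
P(A|B) = 0.060904 / 0.30788 ≈ 0.19781733

0.197817


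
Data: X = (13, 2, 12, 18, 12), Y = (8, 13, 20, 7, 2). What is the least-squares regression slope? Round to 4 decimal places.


b = sum((xi-xbar)(yi-ybar)) / sum((xi-xbar)^2)
n = 5, xbar = 57/5 = 11.4, ybar = 50/5 = 10
Sxy = sum((xi-xbar)(yi-ybar)) = -50
Sxx = sum((xi-xbar)^2) = 135.2
b = Sxy / Sxx = -125/338 ≈ -0.369822

-0.3698


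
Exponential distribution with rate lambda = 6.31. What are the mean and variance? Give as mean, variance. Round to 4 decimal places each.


mean = 1/lam, var = 1/lam^2
mean = 1 / 6.31 = 100/631 ≈ 0.158479
lam^2 = 6.31^2 = 39.8161
var = 1 / 39.8161 ≈ 0.025115

0.1585, 0.0251


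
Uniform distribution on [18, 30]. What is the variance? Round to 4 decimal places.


Var = (b-a)^2 / 12
(b-a)^2 = (30 - 18)^2 = 144
Var = 144/12 = 12

12.0000


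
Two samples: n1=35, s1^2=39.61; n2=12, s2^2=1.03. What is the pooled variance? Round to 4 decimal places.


sp^2 = ((n1-1)*s1^2 + (n2-1)*s2^2)/(n1+n2-2)
(n1-1)*s1^2 = 34 * 39.61 = 1346.74
(n2-1)*s2^2 = 11 * 1.03 = 11.33
numerator = 1346.74 + 11.33 = 1358.07
n1+n2-2 = 45
sp^2 = 1358.07 / 45 = 45269/1500 ≈ 30.179333

30.1793


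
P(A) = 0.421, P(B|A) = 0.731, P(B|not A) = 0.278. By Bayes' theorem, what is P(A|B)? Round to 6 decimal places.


P(A|B) = P(B|A)*P(A) / P(B), P(B) = P(B|A)*P(A) + P(B|not A)*P(not A)
P(B|A)*P(A) = 0.731 * 0.421 = 0.307751
P(B|not A)*P(not A) = 0.278 * 0.579 = 0.160962
P(B) = 0.307751 + 0.160962 = 0.468713
P(A|B) = 0.307751 / 0.468713 ≈ 0.65658729

0.656587


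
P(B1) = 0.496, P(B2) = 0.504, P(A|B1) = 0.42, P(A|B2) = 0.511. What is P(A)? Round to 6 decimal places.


P(A) = P(A|B1)*P(B1) + P(A|B2)*P(B2)
P(A|B1)*P(B1) = 0.42 * 0.496 = 0.20832
P(A|B2)*P(B2) = 0.511 * 0.504 = 0.257544
P(A) = 0.20832 + 0.257544 = 0.465864

0.465864


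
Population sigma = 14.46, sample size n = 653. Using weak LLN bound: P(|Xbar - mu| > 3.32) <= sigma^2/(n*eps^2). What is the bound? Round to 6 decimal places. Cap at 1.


bound = min(1, sigma^2/(n*eps^2))
sigma^2 = 14.46^2 = 209.0916
n*eps^2 = 653 * 3.32^2 = 653 * 11.0224 = 7197.6272
sigma^2/(n*eps^2) = 209.0916 / 7197.6272 ≈ 0.02905007

0.029050


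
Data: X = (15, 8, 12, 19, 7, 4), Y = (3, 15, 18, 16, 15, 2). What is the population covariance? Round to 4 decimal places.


Cov = (1/n)*sum((xi-xbar)(yi-ybar))
n = 6, xbar = 65/6 ≈ 10.833333, ybar = 69/6 = 11.5
sum((xi-xbar)(yi-ybar)) = 50.5
Cov = 50.5 / 6 = 101/12 ≈ 8.416667

8.4167


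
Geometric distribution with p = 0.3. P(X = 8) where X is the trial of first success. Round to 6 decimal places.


P = (1-p)^(k-1) * p
(1-p)^(k-1) = 0.7^7 = 0.0823543
P = 0.0823543 * 0.3 = 0.02470629

0.024706


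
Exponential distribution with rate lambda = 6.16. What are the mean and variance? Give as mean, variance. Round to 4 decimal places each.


mean = 1/lam, var = 1/lam^2
mean = 1 / 6.16 = 25/154 ≈ 0.162338
lam^2 = 6.16^2 = 37.9456
var = 1 / 37.9456 ≈ 0.026354

0.1623, 0.0264


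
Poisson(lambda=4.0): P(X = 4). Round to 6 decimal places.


P = e^(-lam) * lam^k / k!
e^(-4.0) ≈ 0.01831564
lam^k = 4.0^4 = 256
k! = 4! = 24
P = 0.01831564 * 256 / 24 ≈ 0.195367

0.195367


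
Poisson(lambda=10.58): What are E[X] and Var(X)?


E[X] = Var(X) = lambda = 10.58

10.58, 10.58


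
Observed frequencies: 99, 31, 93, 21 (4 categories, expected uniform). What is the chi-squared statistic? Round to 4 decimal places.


chi2 = sum((O-E)^2/E), E = total/4
total = 244, E = 244/4 = 61
(99 - 61)^2 / 61 = 1444 / 61 = 1444/61 ≈ 23.672131
(31 - 61)^2 / 61 = 900 / 61 = 900/61 ≈ 14.754098
(93 - 61)^2 / 61 = 1024 / 61 = 1024/61 ≈ 16.786885
(21 - 61)^2 / 61 = 1600 / 61 = 1600/61 ≈ 26.229508
chi2 = 4968/61 ≈ 81.442623

81.4426


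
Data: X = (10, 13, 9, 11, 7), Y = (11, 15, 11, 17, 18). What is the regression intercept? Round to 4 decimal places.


a = ybar - b*xbar, where b = sum((xi-xbar)(yi-ybar)) / sum((xi-xbar)^2)
n = 5, xbar = 50/5 = 10, ybar = 72/5 = 14.4
Sxy = sum((xi-xbar)(yi-ybar)) = -3
Sxx = sum((xi-xbar)^2) = 20
b = Sxy / Sxx = -0.15
a = 14.4 - (-0.15) * 10 = 15.9

15.9000


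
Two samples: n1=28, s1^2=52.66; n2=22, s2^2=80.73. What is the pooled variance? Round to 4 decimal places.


sp^2 = ((n1-1)*s1^2 + (n2-1)*s2^2)/(n1+n2-2)
(n1-1)*s1^2 = 27 * 52.66 = 1421.82
(n2-1)*s2^2 = 21 * 80.73 = 1695.33
numerator = 1421.82 + 1695.33 = 3117.15
n1+n2-2 = 48
sp^2 = 3117.15 / 48 = 64.940625

64.9406


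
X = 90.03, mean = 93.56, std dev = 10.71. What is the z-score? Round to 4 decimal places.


z = (X - mu) / sigma
X - mu = 90.03 - 93.56 = -3.53
z = -3.53 / 10.71 = -353/1071 ≈ -0.329599

-0.3296


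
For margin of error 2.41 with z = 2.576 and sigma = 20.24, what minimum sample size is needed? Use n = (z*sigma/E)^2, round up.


z*sigma/E = 2.576 * 20.24 / 2.41 ≈ 21.634124
(z*sigma/E)^2 ≈ 468.035342
round up: n = 469

469


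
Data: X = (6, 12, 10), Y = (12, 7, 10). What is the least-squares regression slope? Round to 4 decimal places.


b = sum((xi-xbar)(yi-ybar)) / sum((xi-xbar)^2)
n = 3, xbar = 28/3 ≈ 9.333333, ybar = 29/3 ≈ 9.666667
Sxy = sum((xi-xbar)(yi-ybar)) = -44/3 ≈ -14.666667
Sxx = sum((xi-xbar)^2) = 56/3 ≈ 18.666667
b = Sxy / Sxx = -11/14 ≈ -0.785714

-0.7857


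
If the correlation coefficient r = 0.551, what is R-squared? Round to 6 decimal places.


R^2 = r^2 = (0.551)^2 = 0.303601

0.303601


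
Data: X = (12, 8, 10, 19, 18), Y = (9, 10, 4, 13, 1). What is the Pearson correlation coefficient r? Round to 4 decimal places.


r = sum((xi-xbar)(yi-ybar)) / sqrt(sum((xi-xbar)^2) * sum((yi-ybar)^2))
n = 5, xbar = 67/5 = 13.4, ybar = 37/5 = 7.4
Sxy = sum((xi-xbar)(yi-ybar)) = -2.8
Sxx = sum((xi-xbar)^2) = 95.2
Syy = sum((yi-ybar)^2) = 93.2
sqrt(Sxx*Syy) ≈ 94.194692
r = Sxy / sqrt(Sxx*Syy) = -2.8 / 94.194692 ≈ -0.029726

-0.0297


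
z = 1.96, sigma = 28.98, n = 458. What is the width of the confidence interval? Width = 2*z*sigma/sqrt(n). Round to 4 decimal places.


width = 2*z*sigma/sqrt(n)
2*z*sigma = 2 * 1.96 * 28.98 = 113.6016
sqrt(458) ≈ 21.400935
width = 113.6016 / 21.400935 ≈ 5.308254

5.3083


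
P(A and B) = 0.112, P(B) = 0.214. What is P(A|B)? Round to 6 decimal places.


P(A|B) = P(A and B) / P(B) = 0.112 / 0.214 = 56/107 ≈ 0.52336449

0.523364


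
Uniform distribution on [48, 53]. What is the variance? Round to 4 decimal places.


Var = (b-a)^2 / 12
(b-a)^2 = (53 - 48)^2 = 25
Var = 25/12 ≈ 2.083333

2.0833


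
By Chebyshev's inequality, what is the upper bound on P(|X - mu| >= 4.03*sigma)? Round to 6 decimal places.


P <= 1/k^2
k^2 = 4.03^2 = 16.2409
1/k^2 = 1 / 16.2409 ≈ 0.06157294

0.061573


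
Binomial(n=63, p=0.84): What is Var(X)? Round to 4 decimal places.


Var = n*p*(1-p) = 63 * 0.84 * 0.16 = 8.4672

8.4672


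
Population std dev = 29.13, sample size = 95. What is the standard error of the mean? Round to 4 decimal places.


SE = sigma / sqrt(n)
sqrt(95) ≈ 9.746794
SE = 29.13 / 9.746794 ≈ 2.988675

2.9887


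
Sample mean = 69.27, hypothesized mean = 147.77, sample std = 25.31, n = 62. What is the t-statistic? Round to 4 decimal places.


t = (xbar - mu0) / (s/sqrt(n))
xbar - mu0 = 69.27 - 147.77 = -78.5
sqrt(62) ≈ 7.87400787
s/sqrt(n) = 25.31 / 7.87400787 ≈ 3.21437321
t = -78.5 / 3.21437321 ≈ -24.421557

-24.4216


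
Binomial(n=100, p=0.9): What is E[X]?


E[X] = n*p = 100 * 0.9 = 90

90


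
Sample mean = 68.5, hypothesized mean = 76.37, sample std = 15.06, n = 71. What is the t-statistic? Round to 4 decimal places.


t = (xbar - mu0) / (s/sqrt(n))
xbar - mu0 = 68.5 - 76.37 = -7.87
sqrt(71) ≈ 8.42614977
s/sqrt(n) = 15.06 / 8.42614977 ≈ 1.78729318
t = -7.87 / 1.78729318 ≈ -4.403307

-4.4033


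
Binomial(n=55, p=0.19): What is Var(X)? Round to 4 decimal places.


Var = n*p*(1-p) = 55 * 0.19 * 0.81 = 8.4645

8.4645


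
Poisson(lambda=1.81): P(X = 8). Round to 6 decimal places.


P = e^(-lam) * lam^k / k!
e^(-1.81) ≈ 0.1636541
lam^k = 1.81^8 ≈ 115.193666
k! = 8! = 40320
P = 0.1636541 * 115.193666 / 40320 ≈ 0.000468

0.000468


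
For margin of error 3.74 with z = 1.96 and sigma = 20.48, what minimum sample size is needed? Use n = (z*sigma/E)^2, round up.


z*sigma/E = 1.96 * 20.48 / 3.74 = 50176/4675 ≈ 10.732834
(z*sigma/E)^2 ≈ 115.193730
round up: n = 116

116


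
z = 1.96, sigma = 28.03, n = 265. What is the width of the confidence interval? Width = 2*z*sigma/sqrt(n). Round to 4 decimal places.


width = 2*z*sigma/sqrt(n)
2*z*sigma = 2 * 1.96 * 28.03 = 109.8776
sqrt(265) ≈ 16.278821
width = 109.8776 / 16.278821 ≈ 6.749727

6.7497


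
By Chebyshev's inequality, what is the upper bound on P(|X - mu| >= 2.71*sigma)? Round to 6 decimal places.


P <= 1/k^2
k^2 = 2.71^2 = 7.3441
1/k^2 = 1 / 7.3441 ≈ 0.13616372

0.136164


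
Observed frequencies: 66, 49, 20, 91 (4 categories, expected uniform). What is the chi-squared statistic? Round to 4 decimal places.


chi2 = sum((O-E)^2/E), E = total/4
total = 226, E = 226/4 = 56.5
(66 - 56.5)^2 / 56.5 = 90.25 / 56.5 = 361/226 ≈ 1.597345
(49 - 56.5)^2 / 56.5 = 56.25 / 56.5 = 225/226 ≈ 0.995575
(20 - 56.5)^2 / 56.5 = 1332.25 / 56.5 = 5329/226 ≈ 23.579646
(91 - 56.5)^2 / 56.5 = 1190.25 / 56.5 = 4761/226 ≈ 21.066372
chi2 = 5338/113 ≈ 47.238938

47.2389


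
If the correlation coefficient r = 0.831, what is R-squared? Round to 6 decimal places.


R^2 = r^2 = (0.831)^2 = 0.690561

0.690561


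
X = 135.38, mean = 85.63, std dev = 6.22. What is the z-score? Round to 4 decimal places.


z = (X - mu) / sigma
X - mu = 135.38 - 85.63 = 49.75
z = 49.75 / 6.22 = 4975/622 ≈ 7.998392

7.9984


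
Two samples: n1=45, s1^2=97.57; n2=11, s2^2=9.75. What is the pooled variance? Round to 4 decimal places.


sp^2 = ((n1-1)*s1^2 + (n2-1)*s2^2)/(n1+n2-2)
(n1-1)*s1^2 = 44 * 97.57 = 4293.08
(n2-1)*s2^2 = 10 * 9.75 = 97.5
numerator = 4293.08 + 97.5 = 4390.58
n1+n2-2 = 54
sp^2 = 4390.58 / 54 = 219529/2700 ≈ 81.307037

81.3070


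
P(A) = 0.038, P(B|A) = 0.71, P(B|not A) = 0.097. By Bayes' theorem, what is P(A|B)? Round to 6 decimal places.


P(A|B) = P(B|A)*P(A) / P(B), P(B) = P(B|A)*P(A) + P(B|not A)*P(not A)
P(B|A)*P(A) = 0.71 * 0.038 = 0.02698
P(B|not A)*P(not A) = 0.097 * 0.962 = 0.093314
P(B) = 0.02698 + 0.093314 = 0.120294
P(A|B) = 0.02698 / 0.120294 ≈ 0.22428384

0.224284


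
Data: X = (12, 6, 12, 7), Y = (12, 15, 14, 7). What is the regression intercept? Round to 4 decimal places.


a = ybar - b*xbar, where b = sum((xi-xbar)(yi-ybar)) / sum((xi-xbar)^2)
n = 4, xbar = 37/4 = 9.25, ybar = 48/4 = 12
Sxy = sum((xi-xbar)(yi-ybar)) = 7
Sxx = sum((xi-xbar)^2) = 30.75
b = Sxy / Sxx = 28/123 ≈ 0.227642
a = 12 - 0.227642 * 9.25 = 1217/123 ≈ 9.894309

9.8943


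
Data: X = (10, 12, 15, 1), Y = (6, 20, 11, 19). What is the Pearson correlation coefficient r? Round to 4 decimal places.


r = sum((xi-xbar)(yi-ybar)) / sqrt(sum((xi-xbar)^2) * sum((yi-ybar)^2))
n = 4, xbar = 38/4 = 9.5, ybar = 56/4 = 14
Sxy = sum((xi-xbar)(yi-ybar)) = -48
Sxx = sum((xi-xbar)^2) = 109
Syy = sum((yi-ybar)^2) = 134
sqrt(Sxx*Syy) ≈ 120.855285
r = Sxy / sqrt(Sxx*Syy) = -48 / 120.855285 ≈ -0.397169

-0.3972


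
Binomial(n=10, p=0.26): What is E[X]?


E[X] = n*p = 10 * 0.26 = 2.6

2.6


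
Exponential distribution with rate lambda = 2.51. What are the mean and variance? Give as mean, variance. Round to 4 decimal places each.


mean = 1/lam, var = 1/lam^2
mean = 1 / 2.51 = 100/251 ≈ 0.398406
lam^2 = 2.51^2 = 6.3001
var = 1 / 6.3001 ≈ 0.158728

0.3984, 0.1587


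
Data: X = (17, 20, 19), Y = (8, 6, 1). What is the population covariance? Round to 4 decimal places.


Cov = (1/n)*sum((xi-xbar)(yi-ybar))
n = 3, xbar = 56/3 ≈ 18.666667, ybar = 15/3 = 5
sum((xi-xbar)(yi-ybar)) = -5
Cov = -5 / 3 = -5/3 ≈ -1.666667

-1.6667


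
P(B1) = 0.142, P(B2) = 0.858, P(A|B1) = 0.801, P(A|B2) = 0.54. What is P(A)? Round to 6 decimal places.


P(A) = P(A|B1)*P(B1) + P(A|B2)*P(B2)
P(A|B1)*P(B1) = 0.801 * 0.142 = 0.113742
P(A|B2)*P(B2) = 0.54 * 0.858 = 0.46332
P(A) = 0.113742 + 0.46332 = 0.577062

0.577062


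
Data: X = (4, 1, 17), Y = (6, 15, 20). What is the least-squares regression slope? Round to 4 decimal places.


b = sum((xi-xbar)(yi-ybar)) / sum((xi-xbar)^2)
n = 3, xbar = 22/3 ≈ 7.333333, ybar = 41/3 ≈ 13.666667
Sxy = sum((xi-xbar)(yi-ybar)) = 235/3 ≈ 78.333333
Sxx = sum((xi-xbar)^2) = 434/3 ≈ 144.666667
b = Sxy / Sxx = 235/434 ≈ 0.541475

0.5415


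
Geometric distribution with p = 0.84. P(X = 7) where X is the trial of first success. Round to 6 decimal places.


P = (1-p)^(k-1) * p
(1-p)^(k-1) = 0.16^6 ≈ 0.00001677722
P = 0.00001677722 * 0.84 ≈ 0.00001409286

0.000014


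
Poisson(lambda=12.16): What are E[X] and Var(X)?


E[X] = Var(X) = lambda = 12.16

12.16, 12.16


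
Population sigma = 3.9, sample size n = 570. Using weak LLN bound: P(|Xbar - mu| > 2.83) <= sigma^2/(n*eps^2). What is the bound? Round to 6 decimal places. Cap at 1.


bound = min(1, sigma^2/(n*eps^2))
sigma^2 = 3.9^2 = 15.21
n*eps^2 = 570 * 2.83^2 = 570 * 8.0089 = 4565.073
sigma^2/(n*eps^2) = 15.21 / 4565.073 ≈ 0.00333182

0.003332


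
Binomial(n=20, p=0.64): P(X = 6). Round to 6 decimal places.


P = C(n,k) * p^k * (1-p)^(n-k)
C(20,6) = 38760
p^k = 0.64^6 ≈ 0.06871948
(1-p)^(n-k) = 0.36^14 ≈ 0.0000006140942
P = 38760 * 0.06871948 * 0.0000006140942 ≈ 0.001636

0.001636


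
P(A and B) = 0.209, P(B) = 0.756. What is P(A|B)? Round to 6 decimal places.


P(A|B) = P(A and B) / P(B) = 0.209 / 0.756 = 209/756 ≈ 0.27645503

0.276455


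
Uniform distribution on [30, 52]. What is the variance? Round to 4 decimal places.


Var = (b-a)^2 / 12
(b-a)^2 = (52 - 30)^2 = 484
Var = 484/12 ≈ 40.333333

40.3333


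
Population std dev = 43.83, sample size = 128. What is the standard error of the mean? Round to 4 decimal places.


SE = sigma / sqrt(n)
sqrt(128) ≈ 11.313708
SE = 43.83 / 11.313708 ≈ 3.874061

3.8741


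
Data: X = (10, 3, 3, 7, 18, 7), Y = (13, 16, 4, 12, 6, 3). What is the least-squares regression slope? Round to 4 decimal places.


b = sum((xi-xbar)(yi-ybar)) / sum((xi-xbar)^2)
n = 6, xbar = 48/6 = 8, ybar = 54/6 = 9
Sxy = sum((xi-xbar)(yi-ybar)) = -29
Sxx = sum((xi-xbar)^2) = 156
b = Sxy / Sxx = -29/156 ≈ -0.185897

-0.1859


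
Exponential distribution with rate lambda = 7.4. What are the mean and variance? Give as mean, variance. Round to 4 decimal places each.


mean = 1/lam, var = 1/lam^2
mean = 1 / 7.4 = 5/37 ≈ 0.135135
lam^2 = 7.4^2 = 54.76
var = 1 / 54.76 = 25/1369 ≈ 0.018262

0.1351, 0.0183


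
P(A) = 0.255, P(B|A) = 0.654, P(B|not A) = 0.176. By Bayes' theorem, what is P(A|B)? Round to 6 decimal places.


P(A|B) = P(B|A)*P(A) / P(B), P(B) = P(B|A)*P(A) + P(B|not A)*P(not A)
P(B|A)*P(A) = 0.654 * 0.255 = 0.16677
P(B|not A)*P(not A) = 0.176 * 0.745 = 0.13112
P(B) = 0.16677 + 0.13112 = 0.29789
P(A|B) = 0.16677 / 0.29789 ≈ 0.55983752

0.559838


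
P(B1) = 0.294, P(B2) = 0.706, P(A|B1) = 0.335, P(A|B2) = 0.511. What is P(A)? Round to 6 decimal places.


P(A) = P(A|B1)*P(B1) + P(A|B2)*P(B2)
P(A|B1)*P(B1) = 0.335 * 0.294 = 0.09849
P(A|B2)*P(B2) = 0.511 * 0.706 = 0.360766
P(A) = 0.09849 + 0.360766 = 0.459256

0.459256


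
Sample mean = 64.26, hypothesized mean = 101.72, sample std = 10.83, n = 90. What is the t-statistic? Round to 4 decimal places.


t = (xbar - mu0) / (s/sqrt(n))
xbar - mu0 = 64.26 - 101.72 = -37.46
sqrt(90) ≈ 9.48683298
s/sqrt(n) = 10.83 / 9.48683298 ≈ 1.14158224
t = -37.46 / 1.14158224 ≈ -32.814106

-32.8141
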